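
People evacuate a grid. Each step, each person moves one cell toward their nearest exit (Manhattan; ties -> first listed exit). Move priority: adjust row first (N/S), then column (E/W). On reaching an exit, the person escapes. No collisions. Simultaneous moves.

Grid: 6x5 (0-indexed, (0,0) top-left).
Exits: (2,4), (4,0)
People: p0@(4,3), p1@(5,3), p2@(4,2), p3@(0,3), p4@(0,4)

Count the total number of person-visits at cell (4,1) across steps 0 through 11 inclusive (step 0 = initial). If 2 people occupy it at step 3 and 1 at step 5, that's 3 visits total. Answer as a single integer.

Step 0: p0@(4,3) p1@(5,3) p2@(4,2) p3@(0,3) p4@(0,4) -> at (4,1): 0 [-], cum=0
Step 1: p0@(3,3) p1@(4,3) p2@(4,1) p3@(1,3) p4@(1,4) -> at (4,1): 1 [p2], cum=1
Step 2: p0@(2,3) p1@(3,3) p2@ESC p3@(2,3) p4@ESC -> at (4,1): 0 [-], cum=1
Step 3: p0@ESC p1@(2,3) p2@ESC p3@ESC p4@ESC -> at (4,1): 0 [-], cum=1
Step 4: p0@ESC p1@ESC p2@ESC p3@ESC p4@ESC -> at (4,1): 0 [-], cum=1
Total visits = 1

Answer: 1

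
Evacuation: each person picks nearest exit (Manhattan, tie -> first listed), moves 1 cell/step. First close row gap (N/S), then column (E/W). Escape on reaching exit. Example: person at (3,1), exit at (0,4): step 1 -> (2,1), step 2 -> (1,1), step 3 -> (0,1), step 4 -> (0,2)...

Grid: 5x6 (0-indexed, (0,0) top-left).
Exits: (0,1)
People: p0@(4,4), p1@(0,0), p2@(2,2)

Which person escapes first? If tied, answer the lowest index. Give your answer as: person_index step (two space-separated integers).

Answer: 1 1

Derivation:
Step 1: p0:(4,4)->(3,4) | p1:(0,0)->(0,1)->EXIT | p2:(2,2)->(1,2)
Step 2: p0:(3,4)->(2,4) | p1:escaped | p2:(1,2)->(0,2)
Step 3: p0:(2,4)->(1,4) | p1:escaped | p2:(0,2)->(0,1)->EXIT
Step 4: p0:(1,4)->(0,4) | p1:escaped | p2:escaped
Step 5: p0:(0,4)->(0,3) | p1:escaped | p2:escaped
Step 6: p0:(0,3)->(0,2) | p1:escaped | p2:escaped
Step 7: p0:(0,2)->(0,1)->EXIT | p1:escaped | p2:escaped
Exit steps: [7, 1, 3]
First to escape: p1 at step 1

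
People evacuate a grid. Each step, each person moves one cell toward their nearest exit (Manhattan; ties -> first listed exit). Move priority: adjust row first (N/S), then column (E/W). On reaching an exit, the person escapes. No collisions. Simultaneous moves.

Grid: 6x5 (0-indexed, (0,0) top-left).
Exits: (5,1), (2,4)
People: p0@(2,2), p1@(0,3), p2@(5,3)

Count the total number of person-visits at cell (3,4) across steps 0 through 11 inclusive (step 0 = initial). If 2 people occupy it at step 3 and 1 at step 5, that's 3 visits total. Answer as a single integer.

Step 0: p0@(2,2) p1@(0,3) p2@(5,3) -> at (3,4): 0 [-], cum=0
Step 1: p0@(2,3) p1@(1,3) p2@(5,2) -> at (3,4): 0 [-], cum=0
Step 2: p0@ESC p1@(2,3) p2@ESC -> at (3,4): 0 [-], cum=0
Step 3: p0@ESC p1@ESC p2@ESC -> at (3,4): 0 [-], cum=0
Total visits = 0

Answer: 0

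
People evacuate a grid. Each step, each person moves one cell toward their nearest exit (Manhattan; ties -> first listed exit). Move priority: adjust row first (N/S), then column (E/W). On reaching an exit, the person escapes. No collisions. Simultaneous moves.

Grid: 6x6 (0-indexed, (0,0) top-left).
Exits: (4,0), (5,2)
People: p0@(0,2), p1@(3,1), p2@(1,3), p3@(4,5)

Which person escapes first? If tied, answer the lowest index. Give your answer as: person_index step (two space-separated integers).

Answer: 1 2

Derivation:
Step 1: p0:(0,2)->(1,2) | p1:(3,1)->(4,1) | p2:(1,3)->(2,3) | p3:(4,5)->(5,5)
Step 2: p0:(1,2)->(2,2) | p1:(4,1)->(4,0)->EXIT | p2:(2,3)->(3,3) | p3:(5,5)->(5,4)
Step 3: p0:(2,2)->(3,2) | p1:escaped | p2:(3,3)->(4,3) | p3:(5,4)->(5,3)
Step 4: p0:(3,2)->(4,2) | p1:escaped | p2:(4,3)->(5,3) | p3:(5,3)->(5,2)->EXIT
Step 5: p0:(4,2)->(5,2)->EXIT | p1:escaped | p2:(5,3)->(5,2)->EXIT | p3:escaped
Exit steps: [5, 2, 5, 4]
First to escape: p1 at step 2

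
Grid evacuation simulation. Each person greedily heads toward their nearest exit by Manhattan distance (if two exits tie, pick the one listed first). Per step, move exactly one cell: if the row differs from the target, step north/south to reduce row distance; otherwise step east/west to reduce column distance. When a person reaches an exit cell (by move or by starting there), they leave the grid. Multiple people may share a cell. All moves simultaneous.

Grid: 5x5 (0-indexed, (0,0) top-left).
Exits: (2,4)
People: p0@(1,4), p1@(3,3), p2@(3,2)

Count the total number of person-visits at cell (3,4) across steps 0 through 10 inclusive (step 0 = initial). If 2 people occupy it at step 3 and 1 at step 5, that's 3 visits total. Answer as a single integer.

Answer: 0

Derivation:
Step 0: p0@(1,4) p1@(3,3) p2@(3,2) -> at (3,4): 0 [-], cum=0
Step 1: p0@ESC p1@(2,3) p2@(2,2) -> at (3,4): 0 [-], cum=0
Step 2: p0@ESC p1@ESC p2@(2,3) -> at (3,4): 0 [-], cum=0
Step 3: p0@ESC p1@ESC p2@ESC -> at (3,4): 0 [-], cum=0
Total visits = 0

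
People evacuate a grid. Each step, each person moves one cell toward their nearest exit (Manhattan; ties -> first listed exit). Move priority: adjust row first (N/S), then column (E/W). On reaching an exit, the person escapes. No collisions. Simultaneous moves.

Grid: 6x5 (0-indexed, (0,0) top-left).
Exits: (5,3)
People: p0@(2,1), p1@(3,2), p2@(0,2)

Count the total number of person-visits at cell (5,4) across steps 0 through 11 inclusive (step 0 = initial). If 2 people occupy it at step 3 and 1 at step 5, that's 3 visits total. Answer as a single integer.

Step 0: p0@(2,1) p1@(3,2) p2@(0,2) -> at (5,4): 0 [-], cum=0
Step 1: p0@(3,1) p1@(4,2) p2@(1,2) -> at (5,4): 0 [-], cum=0
Step 2: p0@(4,1) p1@(5,2) p2@(2,2) -> at (5,4): 0 [-], cum=0
Step 3: p0@(5,1) p1@ESC p2@(3,2) -> at (5,4): 0 [-], cum=0
Step 4: p0@(5,2) p1@ESC p2@(4,2) -> at (5,4): 0 [-], cum=0
Step 5: p0@ESC p1@ESC p2@(5,2) -> at (5,4): 0 [-], cum=0
Step 6: p0@ESC p1@ESC p2@ESC -> at (5,4): 0 [-], cum=0
Total visits = 0

Answer: 0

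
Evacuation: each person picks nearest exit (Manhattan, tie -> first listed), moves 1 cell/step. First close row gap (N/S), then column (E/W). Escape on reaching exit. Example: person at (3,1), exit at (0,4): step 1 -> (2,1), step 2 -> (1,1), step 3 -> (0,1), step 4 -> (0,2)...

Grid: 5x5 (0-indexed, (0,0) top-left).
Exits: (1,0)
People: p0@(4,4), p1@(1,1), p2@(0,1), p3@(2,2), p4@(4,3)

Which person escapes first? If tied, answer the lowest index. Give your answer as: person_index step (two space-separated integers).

Answer: 1 1

Derivation:
Step 1: p0:(4,4)->(3,4) | p1:(1,1)->(1,0)->EXIT | p2:(0,1)->(1,1) | p3:(2,2)->(1,2) | p4:(4,3)->(3,3)
Step 2: p0:(3,4)->(2,4) | p1:escaped | p2:(1,1)->(1,0)->EXIT | p3:(1,2)->(1,1) | p4:(3,3)->(2,3)
Step 3: p0:(2,4)->(1,4) | p1:escaped | p2:escaped | p3:(1,1)->(1,0)->EXIT | p4:(2,3)->(1,3)
Step 4: p0:(1,4)->(1,3) | p1:escaped | p2:escaped | p3:escaped | p4:(1,3)->(1,2)
Step 5: p0:(1,3)->(1,2) | p1:escaped | p2:escaped | p3:escaped | p4:(1,2)->(1,1)
Step 6: p0:(1,2)->(1,1) | p1:escaped | p2:escaped | p3:escaped | p4:(1,1)->(1,0)->EXIT
Step 7: p0:(1,1)->(1,0)->EXIT | p1:escaped | p2:escaped | p3:escaped | p4:escaped
Exit steps: [7, 1, 2, 3, 6]
First to escape: p1 at step 1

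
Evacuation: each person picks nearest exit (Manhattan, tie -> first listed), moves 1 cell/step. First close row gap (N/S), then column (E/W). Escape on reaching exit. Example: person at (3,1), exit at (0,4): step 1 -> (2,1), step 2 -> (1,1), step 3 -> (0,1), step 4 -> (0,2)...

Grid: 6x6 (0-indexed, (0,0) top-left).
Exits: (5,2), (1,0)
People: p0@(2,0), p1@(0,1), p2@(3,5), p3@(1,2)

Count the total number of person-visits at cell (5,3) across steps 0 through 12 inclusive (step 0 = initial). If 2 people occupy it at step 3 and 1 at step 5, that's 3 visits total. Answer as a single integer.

Answer: 1

Derivation:
Step 0: p0@(2,0) p1@(0,1) p2@(3,5) p3@(1,2) -> at (5,3): 0 [-], cum=0
Step 1: p0@ESC p1@(1,1) p2@(4,5) p3@(1,1) -> at (5,3): 0 [-], cum=0
Step 2: p0@ESC p1@ESC p2@(5,5) p3@ESC -> at (5,3): 0 [-], cum=0
Step 3: p0@ESC p1@ESC p2@(5,4) p3@ESC -> at (5,3): 0 [-], cum=0
Step 4: p0@ESC p1@ESC p2@(5,3) p3@ESC -> at (5,3): 1 [p2], cum=1
Step 5: p0@ESC p1@ESC p2@ESC p3@ESC -> at (5,3): 0 [-], cum=1
Total visits = 1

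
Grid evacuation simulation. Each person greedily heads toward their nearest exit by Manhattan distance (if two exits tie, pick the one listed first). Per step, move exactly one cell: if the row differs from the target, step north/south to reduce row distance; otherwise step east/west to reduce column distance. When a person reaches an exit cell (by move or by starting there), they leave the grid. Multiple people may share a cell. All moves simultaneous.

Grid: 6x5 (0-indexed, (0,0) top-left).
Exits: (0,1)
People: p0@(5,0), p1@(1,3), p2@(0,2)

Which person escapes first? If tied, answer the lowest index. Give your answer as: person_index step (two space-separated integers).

Step 1: p0:(5,0)->(4,0) | p1:(1,3)->(0,3) | p2:(0,2)->(0,1)->EXIT
Step 2: p0:(4,0)->(3,0) | p1:(0,3)->(0,2) | p2:escaped
Step 3: p0:(3,0)->(2,0) | p1:(0,2)->(0,1)->EXIT | p2:escaped
Step 4: p0:(2,0)->(1,0) | p1:escaped | p2:escaped
Step 5: p0:(1,0)->(0,0) | p1:escaped | p2:escaped
Step 6: p0:(0,0)->(0,1)->EXIT | p1:escaped | p2:escaped
Exit steps: [6, 3, 1]
First to escape: p2 at step 1

Answer: 2 1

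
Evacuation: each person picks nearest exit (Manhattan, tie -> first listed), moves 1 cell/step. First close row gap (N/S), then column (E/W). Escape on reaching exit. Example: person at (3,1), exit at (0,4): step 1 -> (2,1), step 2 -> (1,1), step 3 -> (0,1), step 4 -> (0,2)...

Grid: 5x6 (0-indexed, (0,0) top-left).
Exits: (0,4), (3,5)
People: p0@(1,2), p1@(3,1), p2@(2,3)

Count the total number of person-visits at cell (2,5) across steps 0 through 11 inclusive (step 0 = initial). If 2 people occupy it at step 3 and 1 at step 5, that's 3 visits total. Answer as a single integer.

Step 0: p0@(1,2) p1@(3,1) p2@(2,3) -> at (2,5): 0 [-], cum=0
Step 1: p0@(0,2) p1@(3,2) p2@(1,3) -> at (2,5): 0 [-], cum=0
Step 2: p0@(0,3) p1@(3,3) p2@(0,3) -> at (2,5): 0 [-], cum=0
Step 3: p0@ESC p1@(3,4) p2@ESC -> at (2,5): 0 [-], cum=0
Step 4: p0@ESC p1@ESC p2@ESC -> at (2,5): 0 [-], cum=0
Total visits = 0

Answer: 0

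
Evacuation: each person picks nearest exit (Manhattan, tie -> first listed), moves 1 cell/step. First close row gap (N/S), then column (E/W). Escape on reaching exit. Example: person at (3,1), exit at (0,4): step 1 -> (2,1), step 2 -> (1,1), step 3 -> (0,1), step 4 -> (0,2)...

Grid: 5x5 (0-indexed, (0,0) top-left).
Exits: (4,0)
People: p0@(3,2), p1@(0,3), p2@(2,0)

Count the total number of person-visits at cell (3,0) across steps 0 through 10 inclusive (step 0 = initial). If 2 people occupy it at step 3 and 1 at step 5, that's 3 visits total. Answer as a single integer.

Answer: 1

Derivation:
Step 0: p0@(3,2) p1@(0,3) p2@(2,0) -> at (3,0): 0 [-], cum=0
Step 1: p0@(4,2) p1@(1,3) p2@(3,0) -> at (3,0): 1 [p2], cum=1
Step 2: p0@(4,1) p1@(2,3) p2@ESC -> at (3,0): 0 [-], cum=1
Step 3: p0@ESC p1@(3,3) p2@ESC -> at (3,0): 0 [-], cum=1
Step 4: p0@ESC p1@(4,3) p2@ESC -> at (3,0): 0 [-], cum=1
Step 5: p0@ESC p1@(4,2) p2@ESC -> at (3,0): 0 [-], cum=1
Step 6: p0@ESC p1@(4,1) p2@ESC -> at (3,0): 0 [-], cum=1
Step 7: p0@ESC p1@ESC p2@ESC -> at (3,0): 0 [-], cum=1
Total visits = 1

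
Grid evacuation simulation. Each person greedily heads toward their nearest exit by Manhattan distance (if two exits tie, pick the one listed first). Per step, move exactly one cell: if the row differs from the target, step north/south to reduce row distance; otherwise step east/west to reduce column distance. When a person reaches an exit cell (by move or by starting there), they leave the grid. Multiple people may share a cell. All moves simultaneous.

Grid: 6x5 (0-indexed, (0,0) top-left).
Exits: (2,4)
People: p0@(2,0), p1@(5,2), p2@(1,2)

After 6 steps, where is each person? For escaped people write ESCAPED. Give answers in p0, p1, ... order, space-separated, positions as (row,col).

Step 1: p0:(2,0)->(2,1) | p1:(5,2)->(4,2) | p2:(1,2)->(2,2)
Step 2: p0:(2,1)->(2,2) | p1:(4,2)->(3,2) | p2:(2,2)->(2,3)
Step 3: p0:(2,2)->(2,3) | p1:(3,2)->(2,2) | p2:(2,3)->(2,4)->EXIT
Step 4: p0:(2,3)->(2,4)->EXIT | p1:(2,2)->(2,3) | p2:escaped
Step 5: p0:escaped | p1:(2,3)->(2,4)->EXIT | p2:escaped

ESCAPED ESCAPED ESCAPED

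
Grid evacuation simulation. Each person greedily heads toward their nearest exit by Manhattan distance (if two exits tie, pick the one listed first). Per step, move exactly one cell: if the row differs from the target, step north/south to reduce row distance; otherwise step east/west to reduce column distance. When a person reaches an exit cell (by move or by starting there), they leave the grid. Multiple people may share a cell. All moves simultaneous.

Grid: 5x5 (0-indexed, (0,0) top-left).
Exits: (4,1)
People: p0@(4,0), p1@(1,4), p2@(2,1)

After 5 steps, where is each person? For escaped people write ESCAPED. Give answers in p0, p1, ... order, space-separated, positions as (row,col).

Step 1: p0:(4,0)->(4,1)->EXIT | p1:(1,4)->(2,4) | p2:(2,1)->(3,1)
Step 2: p0:escaped | p1:(2,4)->(3,4) | p2:(3,1)->(4,1)->EXIT
Step 3: p0:escaped | p1:(3,4)->(4,4) | p2:escaped
Step 4: p0:escaped | p1:(4,4)->(4,3) | p2:escaped
Step 5: p0:escaped | p1:(4,3)->(4,2) | p2:escaped

ESCAPED (4,2) ESCAPED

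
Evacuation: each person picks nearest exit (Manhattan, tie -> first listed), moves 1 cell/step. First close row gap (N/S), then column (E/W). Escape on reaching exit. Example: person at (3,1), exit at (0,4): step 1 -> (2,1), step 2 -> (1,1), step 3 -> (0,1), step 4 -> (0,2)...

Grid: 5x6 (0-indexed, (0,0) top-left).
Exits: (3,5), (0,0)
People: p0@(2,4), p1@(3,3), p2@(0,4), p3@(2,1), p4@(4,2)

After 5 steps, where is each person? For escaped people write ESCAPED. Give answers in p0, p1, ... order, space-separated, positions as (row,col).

Step 1: p0:(2,4)->(3,4) | p1:(3,3)->(3,4) | p2:(0,4)->(1,4) | p3:(2,1)->(1,1) | p4:(4,2)->(3,2)
Step 2: p0:(3,4)->(3,5)->EXIT | p1:(3,4)->(3,5)->EXIT | p2:(1,4)->(2,4) | p3:(1,1)->(0,1) | p4:(3,2)->(3,3)
Step 3: p0:escaped | p1:escaped | p2:(2,4)->(3,4) | p3:(0,1)->(0,0)->EXIT | p4:(3,3)->(3,4)
Step 4: p0:escaped | p1:escaped | p2:(3,4)->(3,5)->EXIT | p3:escaped | p4:(3,4)->(3,5)->EXIT

ESCAPED ESCAPED ESCAPED ESCAPED ESCAPED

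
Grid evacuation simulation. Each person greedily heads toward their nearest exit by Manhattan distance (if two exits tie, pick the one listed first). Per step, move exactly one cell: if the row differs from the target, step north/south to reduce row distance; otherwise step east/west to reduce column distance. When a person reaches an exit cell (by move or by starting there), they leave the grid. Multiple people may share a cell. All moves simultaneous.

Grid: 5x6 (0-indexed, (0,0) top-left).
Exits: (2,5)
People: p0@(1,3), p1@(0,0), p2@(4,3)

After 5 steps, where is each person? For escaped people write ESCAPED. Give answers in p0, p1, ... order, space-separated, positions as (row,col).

Step 1: p0:(1,3)->(2,3) | p1:(0,0)->(1,0) | p2:(4,3)->(3,3)
Step 2: p0:(2,3)->(2,4) | p1:(1,0)->(2,0) | p2:(3,3)->(2,3)
Step 3: p0:(2,4)->(2,5)->EXIT | p1:(2,0)->(2,1) | p2:(2,3)->(2,4)
Step 4: p0:escaped | p1:(2,1)->(2,2) | p2:(2,4)->(2,5)->EXIT
Step 5: p0:escaped | p1:(2,2)->(2,3) | p2:escaped

ESCAPED (2,3) ESCAPED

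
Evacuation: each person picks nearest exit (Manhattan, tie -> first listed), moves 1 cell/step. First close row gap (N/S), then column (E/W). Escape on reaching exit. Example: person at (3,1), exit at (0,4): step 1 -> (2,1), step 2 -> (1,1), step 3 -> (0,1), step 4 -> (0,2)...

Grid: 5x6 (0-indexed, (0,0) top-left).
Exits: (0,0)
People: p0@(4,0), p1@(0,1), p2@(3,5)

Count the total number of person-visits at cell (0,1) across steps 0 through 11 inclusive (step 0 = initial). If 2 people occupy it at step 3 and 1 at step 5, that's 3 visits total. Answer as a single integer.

Answer: 2

Derivation:
Step 0: p0@(4,0) p1@(0,1) p2@(3,5) -> at (0,1): 1 [p1], cum=1
Step 1: p0@(3,0) p1@ESC p2@(2,5) -> at (0,1): 0 [-], cum=1
Step 2: p0@(2,0) p1@ESC p2@(1,5) -> at (0,1): 0 [-], cum=1
Step 3: p0@(1,0) p1@ESC p2@(0,5) -> at (0,1): 0 [-], cum=1
Step 4: p0@ESC p1@ESC p2@(0,4) -> at (0,1): 0 [-], cum=1
Step 5: p0@ESC p1@ESC p2@(0,3) -> at (0,1): 0 [-], cum=1
Step 6: p0@ESC p1@ESC p2@(0,2) -> at (0,1): 0 [-], cum=1
Step 7: p0@ESC p1@ESC p2@(0,1) -> at (0,1): 1 [p2], cum=2
Step 8: p0@ESC p1@ESC p2@ESC -> at (0,1): 0 [-], cum=2
Total visits = 2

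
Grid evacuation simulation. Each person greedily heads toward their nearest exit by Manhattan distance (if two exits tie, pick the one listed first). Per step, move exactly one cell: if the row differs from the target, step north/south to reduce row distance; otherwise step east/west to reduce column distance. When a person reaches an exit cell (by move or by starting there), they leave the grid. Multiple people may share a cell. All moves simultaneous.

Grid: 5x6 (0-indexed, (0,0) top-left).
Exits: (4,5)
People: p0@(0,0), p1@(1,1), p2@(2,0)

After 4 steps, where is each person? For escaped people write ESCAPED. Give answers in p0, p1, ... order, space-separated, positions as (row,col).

Step 1: p0:(0,0)->(1,0) | p1:(1,1)->(2,1) | p2:(2,0)->(3,0)
Step 2: p0:(1,0)->(2,0) | p1:(2,1)->(3,1) | p2:(3,0)->(4,0)
Step 3: p0:(2,0)->(3,0) | p1:(3,1)->(4,1) | p2:(4,0)->(4,1)
Step 4: p0:(3,0)->(4,0) | p1:(4,1)->(4,2) | p2:(4,1)->(4,2)

(4,0) (4,2) (4,2)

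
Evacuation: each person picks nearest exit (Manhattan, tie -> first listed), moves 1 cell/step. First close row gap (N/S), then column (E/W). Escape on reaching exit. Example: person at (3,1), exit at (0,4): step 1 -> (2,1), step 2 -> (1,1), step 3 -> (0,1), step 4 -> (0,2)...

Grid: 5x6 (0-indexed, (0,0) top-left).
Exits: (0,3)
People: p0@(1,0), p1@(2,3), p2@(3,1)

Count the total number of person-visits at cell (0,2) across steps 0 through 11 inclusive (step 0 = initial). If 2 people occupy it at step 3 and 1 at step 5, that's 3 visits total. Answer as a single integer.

Step 0: p0@(1,0) p1@(2,3) p2@(3,1) -> at (0,2): 0 [-], cum=0
Step 1: p0@(0,0) p1@(1,3) p2@(2,1) -> at (0,2): 0 [-], cum=0
Step 2: p0@(0,1) p1@ESC p2@(1,1) -> at (0,2): 0 [-], cum=0
Step 3: p0@(0,2) p1@ESC p2@(0,1) -> at (0,2): 1 [p0], cum=1
Step 4: p0@ESC p1@ESC p2@(0,2) -> at (0,2): 1 [p2], cum=2
Step 5: p0@ESC p1@ESC p2@ESC -> at (0,2): 0 [-], cum=2
Total visits = 2

Answer: 2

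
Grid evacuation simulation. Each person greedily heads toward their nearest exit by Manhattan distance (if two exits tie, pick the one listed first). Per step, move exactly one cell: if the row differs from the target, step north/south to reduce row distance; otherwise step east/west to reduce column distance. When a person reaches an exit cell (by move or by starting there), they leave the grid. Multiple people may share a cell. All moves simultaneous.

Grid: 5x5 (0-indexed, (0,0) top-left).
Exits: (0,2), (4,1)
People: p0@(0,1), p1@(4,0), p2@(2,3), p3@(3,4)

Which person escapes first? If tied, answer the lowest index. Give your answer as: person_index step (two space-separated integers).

Answer: 0 1

Derivation:
Step 1: p0:(0,1)->(0,2)->EXIT | p1:(4,0)->(4,1)->EXIT | p2:(2,3)->(1,3) | p3:(3,4)->(4,4)
Step 2: p0:escaped | p1:escaped | p2:(1,3)->(0,3) | p3:(4,4)->(4,3)
Step 3: p0:escaped | p1:escaped | p2:(0,3)->(0,2)->EXIT | p3:(4,3)->(4,2)
Step 4: p0:escaped | p1:escaped | p2:escaped | p3:(4,2)->(4,1)->EXIT
Exit steps: [1, 1, 3, 4]
First to escape: p0 at step 1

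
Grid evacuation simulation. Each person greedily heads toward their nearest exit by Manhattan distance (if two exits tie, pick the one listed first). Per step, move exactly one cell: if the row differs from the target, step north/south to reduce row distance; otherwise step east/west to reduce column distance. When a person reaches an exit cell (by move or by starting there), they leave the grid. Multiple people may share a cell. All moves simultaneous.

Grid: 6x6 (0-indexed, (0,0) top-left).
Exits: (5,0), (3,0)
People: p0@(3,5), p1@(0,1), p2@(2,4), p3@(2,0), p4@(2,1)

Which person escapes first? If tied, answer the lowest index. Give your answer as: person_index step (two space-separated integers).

Step 1: p0:(3,5)->(3,4) | p1:(0,1)->(1,1) | p2:(2,4)->(3,4) | p3:(2,0)->(3,0)->EXIT | p4:(2,1)->(3,1)
Step 2: p0:(3,4)->(3,3) | p1:(1,1)->(2,1) | p2:(3,4)->(3,3) | p3:escaped | p4:(3,1)->(3,0)->EXIT
Step 3: p0:(3,3)->(3,2) | p1:(2,1)->(3,1) | p2:(3,3)->(3,2) | p3:escaped | p4:escaped
Step 4: p0:(3,2)->(3,1) | p1:(3,1)->(3,0)->EXIT | p2:(3,2)->(3,1) | p3:escaped | p4:escaped
Step 5: p0:(3,1)->(3,0)->EXIT | p1:escaped | p2:(3,1)->(3,0)->EXIT | p3:escaped | p4:escaped
Exit steps: [5, 4, 5, 1, 2]
First to escape: p3 at step 1

Answer: 3 1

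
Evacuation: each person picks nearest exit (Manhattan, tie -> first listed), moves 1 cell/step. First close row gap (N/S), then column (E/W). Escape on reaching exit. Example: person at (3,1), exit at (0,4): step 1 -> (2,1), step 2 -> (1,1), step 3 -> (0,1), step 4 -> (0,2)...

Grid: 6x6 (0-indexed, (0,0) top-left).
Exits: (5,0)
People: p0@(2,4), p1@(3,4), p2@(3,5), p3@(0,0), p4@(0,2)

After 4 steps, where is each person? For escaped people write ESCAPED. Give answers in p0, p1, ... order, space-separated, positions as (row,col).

Step 1: p0:(2,4)->(3,4) | p1:(3,4)->(4,4) | p2:(3,5)->(4,5) | p3:(0,0)->(1,0) | p4:(0,2)->(1,2)
Step 2: p0:(3,4)->(4,4) | p1:(4,4)->(5,4) | p2:(4,5)->(5,5) | p3:(1,0)->(2,0) | p4:(1,2)->(2,2)
Step 3: p0:(4,4)->(5,4) | p1:(5,4)->(5,3) | p2:(5,5)->(5,4) | p3:(2,0)->(3,0) | p4:(2,2)->(3,2)
Step 4: p0:(5,4)->(5,3) | p1:(5,3)->(5,2) | p2:(5,4)->(5,3) | p3:(3,0)->(4,0) | p4:(3,2)->(4,2)

(5,3) (5,2) (5,3) (4,0) (4,2)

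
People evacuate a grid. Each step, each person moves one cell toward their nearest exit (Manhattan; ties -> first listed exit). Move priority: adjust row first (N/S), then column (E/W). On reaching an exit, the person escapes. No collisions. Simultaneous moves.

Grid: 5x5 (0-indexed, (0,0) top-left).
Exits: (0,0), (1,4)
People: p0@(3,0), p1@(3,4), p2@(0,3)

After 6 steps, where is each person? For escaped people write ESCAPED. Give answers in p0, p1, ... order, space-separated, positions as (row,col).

Step 1: p0:(3,0)->(2,0) | p1:(3,4)->(2,4) | p2:(0,3)->(1,3)
Step 2: p0:(2,0)->(1,0) | p1:(2,4)->(1,4)->EXIT | p2:(1,3)->(1,4)->EXIT
Step 3: p0:(1,0)->(0,0)->EXIT | p1:escaped | p2:escaped

ESCAPED ESCAPED ESCAPED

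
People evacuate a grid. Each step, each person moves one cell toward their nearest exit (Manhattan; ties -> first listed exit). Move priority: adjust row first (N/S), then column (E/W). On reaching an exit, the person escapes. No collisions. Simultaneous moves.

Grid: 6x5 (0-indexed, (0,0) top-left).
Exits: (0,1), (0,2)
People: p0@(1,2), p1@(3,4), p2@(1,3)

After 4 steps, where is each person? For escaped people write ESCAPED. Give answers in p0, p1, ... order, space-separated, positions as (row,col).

Step 1: p0:(1,2)->(0,2)->EXIT | p1:(3,4)->(2,4) | p2:(1,3)->(0,3)
Step 2: p0:escaped | p1:(2,4)->(1,4) | p2:(0,3)->(0,2)->EXIT
Step 3: p0:escaped | p1:(1,4)->(0,4) | p2:escaped
Step 4: p0:escaped | p1:(0,4)->(0,3) | p2:escaped

ESCAPED (0,3) ESCAPED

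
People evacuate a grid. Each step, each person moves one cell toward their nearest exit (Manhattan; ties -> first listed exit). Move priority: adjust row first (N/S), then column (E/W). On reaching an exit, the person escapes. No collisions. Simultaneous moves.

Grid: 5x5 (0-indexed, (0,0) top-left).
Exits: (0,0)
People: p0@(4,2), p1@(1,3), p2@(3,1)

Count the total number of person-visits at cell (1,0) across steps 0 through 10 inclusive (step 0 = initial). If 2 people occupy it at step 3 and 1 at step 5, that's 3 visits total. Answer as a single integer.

Answer: 0

Derivation:
Step 0: p0@(4,2) p1@(1,3) p2@(3,1) -> at (1,0): 0 [-], cum=0
Step 1: p0@(3,2) p1@(0,3) p2@(2,1) -> at (1,0): 0 [-], cum=0
Step 2: p0@(2,2) p1@(0,2) p2@(1,1) -> at (1,0): 0 [-], cum=0
Step 3: p0@(1,2) p1@(0,1) p2@(0,1) -> at (1,0): 0 [-], cum=0
Step 4: p0@(0,2) p1@ESC p2@ESC -> at (1,0): 0 [-], cum=0
Step 5: p0@(0,1) p1@ESC p2@ESC -> at (1,0): 0 [-], cum=0
Step 6: p0@ESC p1@ESC p2@ESC -> at (1,0): 0 [-], cum=0
Total visits = 0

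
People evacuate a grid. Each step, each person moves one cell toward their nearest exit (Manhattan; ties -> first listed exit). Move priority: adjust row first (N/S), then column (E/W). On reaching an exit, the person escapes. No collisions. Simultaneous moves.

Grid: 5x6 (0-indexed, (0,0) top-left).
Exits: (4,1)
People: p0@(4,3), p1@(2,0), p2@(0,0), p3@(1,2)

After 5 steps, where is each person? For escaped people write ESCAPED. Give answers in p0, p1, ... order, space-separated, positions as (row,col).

Step 1: p0:(4,3)->(4,2) | p1:(2,0)->(3,0) | p2:(0,0)->(1,0) | p3:(1,2)->(2,2)
Step 2: p0:(4,2)->(4,1)->EXIT | p1:(3,0)->(4,0) | p2:(1,0)->(2,0) | p3:(2,2)->(3,2)
Step 3: p0:escaped | p1:(4,0)->(4,1)->EXIT | p2:(2,0)->(3,0) | p3:(3,2)->(4,2)
Step 4: p0:escaped | p1:escaped | p2:(3,0)->(4,0) | p3:(4,2)->(4,1)->EXIT
Step 5: p0:escaped | p1:escaped | p2:(4,0)->(4,1)->EXIT | p3:escaped

ESCAPED ESCAPED ESCAPED ESCAPED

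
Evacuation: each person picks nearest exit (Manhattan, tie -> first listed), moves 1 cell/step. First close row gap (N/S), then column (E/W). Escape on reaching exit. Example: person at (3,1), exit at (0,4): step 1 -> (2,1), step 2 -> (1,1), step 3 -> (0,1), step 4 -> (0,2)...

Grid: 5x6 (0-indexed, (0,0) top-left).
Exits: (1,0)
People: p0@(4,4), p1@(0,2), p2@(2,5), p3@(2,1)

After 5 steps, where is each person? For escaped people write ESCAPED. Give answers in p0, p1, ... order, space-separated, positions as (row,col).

Step 1: p0:(4,4)->(3,4) | p1:(0,2)->(1,2) | p2:(2,5)->(1,5) | p3:(2,1)->(1,1)
Step 2: p0:(3,4)->(2,4) | p1:(1,2)->(1,1) | p2:(1,5)->(1,4) | p3:(1,1)->(1,0)->EXIT
Step 3: p0:(2,4)->(1,4) | p1:(1,1)->(1,0)->EXIT | p2:(1,4)->(1,3) | p3:escaped
Step 4: p0:(1,4)->(1,3) | p1:escaped | p2:(1,3)->(1,2) | p3:escaped
Step 5: p0:(1,3)->(1,2) | p1:escaped | p2:(1,2)->(1,1) | p3:escaped

(1,2) ESCAPED (1,1) ESCAPED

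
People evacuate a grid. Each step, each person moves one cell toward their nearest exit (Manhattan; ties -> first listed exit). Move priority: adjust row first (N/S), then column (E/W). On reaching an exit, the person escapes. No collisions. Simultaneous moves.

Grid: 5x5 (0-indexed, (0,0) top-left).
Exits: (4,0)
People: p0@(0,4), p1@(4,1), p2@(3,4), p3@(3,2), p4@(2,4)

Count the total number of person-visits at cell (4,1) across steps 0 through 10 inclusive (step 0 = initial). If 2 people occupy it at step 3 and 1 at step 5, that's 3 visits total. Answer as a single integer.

Answer: 5

Derivation:
Step 0: p0@(0,4) p1@(4,1) p2@(3,4) p3@(3,2) p4@(2,4) -> at (4,1): 1 [p1], cum=1
Step 1: p0@(1,4) p1@ESC p2@(4,4) p3@(4,2) p4@(3,4) -> at (4,1): 0 [-], cum=1
Step 2: p0@(2,4) p1@ESC p2@(4,3) p3@(4,1) p4@(4,4) -> at (4,1): 1 [p3], cum=2
Step 3: p0@(3,4) p1@ESC p2@(4,2) p3@ESC p4@(4,3) -> at (4,1): 0 [-], cum=2
Step 4: p0@(4,4) p1@ESC p2@(4,1) p3@ESC p4@(4,2) -> at (4,1): 1 [p2], cum=3
Step 5: p0@(4,3) p1@ESC p2@ESC p3@ESC p4@(4,1) -> at (4,1): 1 [p4], cum=4
Step 6: p0@(4,2) p1@ESC p2@ESC p3@ESC p4@ESC -> at (4,1): 0 [-], cum=4
Step 7: p0@(4,1) p1@ESC p2@ESC p3@ESC p4@ESC -> at (4,1): 1 [p0], cum=5
Step 8: p0@ESC p1@ESC p2@ESC p3@ESC p4@ESC -> at (4,1): 0 [-], cum=5
Total visits = 5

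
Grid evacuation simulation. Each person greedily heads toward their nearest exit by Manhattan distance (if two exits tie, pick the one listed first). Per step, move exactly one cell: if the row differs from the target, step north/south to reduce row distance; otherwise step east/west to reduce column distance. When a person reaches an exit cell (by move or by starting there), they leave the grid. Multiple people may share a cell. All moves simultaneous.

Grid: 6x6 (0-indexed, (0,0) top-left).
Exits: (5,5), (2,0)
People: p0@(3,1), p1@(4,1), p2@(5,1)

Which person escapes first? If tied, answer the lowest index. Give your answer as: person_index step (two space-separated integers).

Answer: 0 2

Derivation:
Step 1: p0:(3,1)->(2,1) | p1:(4,1)->(3,1) | p2:(5,1)->(5,2)
Step 2: p0:(2,1)->(2,0)->EXIT | p1:(3,1)->(2,1) | p2:(5,2)->(5,3)
Step 3: p0:escaped | p1:(2,1)->(2,0)->EXIT | p2:(5,3)->(5,4)
Step 4: p0:escaped | p1:escaped | p2:(5,4)->(5,5)->EXIT
Exit steps: [2, 3, 4]
First to escape: p0 at step 2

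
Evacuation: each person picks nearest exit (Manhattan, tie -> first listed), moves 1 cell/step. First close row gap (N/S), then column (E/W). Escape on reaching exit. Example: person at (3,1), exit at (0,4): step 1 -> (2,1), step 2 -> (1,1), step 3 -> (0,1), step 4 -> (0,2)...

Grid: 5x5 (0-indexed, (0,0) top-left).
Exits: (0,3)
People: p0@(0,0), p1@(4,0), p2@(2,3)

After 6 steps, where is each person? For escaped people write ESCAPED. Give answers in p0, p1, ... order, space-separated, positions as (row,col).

Step 1: p0:(0,0)->(0,1) | p1:(4,0)->(3,0) | p2:(2,3)->(1,3)
Step 2: p0:(0,1)->(0,2) | p1:(3,0)->(2,0) | p2:(1,3)->(0,3)->EXIT
Step 3: p0:(0,2)->(0,3)->EXIT | p1:(2,0)->(1,0) | p2:escaped
Step 4: p0:escaped | p1:(1,0)->(0,0) | p2:escaped
Step 5: p0:escaped | p1:(0,0)->(0,1) | p2:escaped
Step 6: p0:escaped | p1:(0,1)->(0,2) | p2:escaped

ESCAPED (0,2) ESCAPED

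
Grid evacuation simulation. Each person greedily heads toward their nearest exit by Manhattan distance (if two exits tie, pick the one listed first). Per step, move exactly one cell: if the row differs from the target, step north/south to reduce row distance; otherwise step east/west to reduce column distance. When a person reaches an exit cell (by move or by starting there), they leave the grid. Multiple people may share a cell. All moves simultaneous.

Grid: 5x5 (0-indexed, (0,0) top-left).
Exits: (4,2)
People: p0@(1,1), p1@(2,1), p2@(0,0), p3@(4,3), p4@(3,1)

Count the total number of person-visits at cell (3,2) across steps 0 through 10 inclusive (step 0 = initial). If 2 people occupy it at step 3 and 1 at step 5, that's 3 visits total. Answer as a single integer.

Answer: 0

Derivation:
Step 0: p0@(1,1) p1@(2,1) p2@(0,0) p3@(4,3) p4@(3,1) -> at (3,2): 0 [-], cum=0
Step 1: p0@(2,1) p1@(3,1) p2@(1,0) p3@ESC p4@(4,1) -> at (3,2): 0 [-], cum=0
Step 2: p0@(3,1) p1@(4,1) p2@(2,0) p3@ESC p4@ESC -> at (3,2): 0 [-], cum=0
Step 3: p0@(4,1) p1@ESC p2@(3,0) p3@ESC p4@ESC -> at (3,2): 0 [-], cum=0
Step 4: p0@ESC p1@ESC p2@(4,0) p3@ESC p4@ESC -> at (3,2): 0 [-], cum=0
Step 5: p0@ESC p1@ESC p2@(4,1) p3@ESC p4@ESC -> at (3,2): 0 [-], cum=0
Step 6: p0@ESC p1@ESC p2@ESC p3@ESC p4@ESC -> at (3,2): 0 [-], cum=0
Total visits = 0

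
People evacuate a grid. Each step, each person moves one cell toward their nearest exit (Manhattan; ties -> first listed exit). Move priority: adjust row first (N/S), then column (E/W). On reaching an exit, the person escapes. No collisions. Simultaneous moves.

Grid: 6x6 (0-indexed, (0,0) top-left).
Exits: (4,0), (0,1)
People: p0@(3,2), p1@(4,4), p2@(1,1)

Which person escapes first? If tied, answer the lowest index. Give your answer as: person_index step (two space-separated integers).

Step 1: p0:(3,2)->(4,2) | p1:(4,4)->(4,3) | p2:(1,1)->(0,1)->EXIT
Step 2: p0:(4,2)->(4,1) | p1:(4,3)->(4,2) | p2:escaped
Step 3: p0:(4,1)->(4,0)->EXIT | p1:(4,2)->(4,1) | p2:escaped
Step 4: p0:escaped | p1:(4,1)->(4,0)->EXIT | p2:escaped
Exit steps: [3, 4, 1]
First to escape: p2 at step 1

Answer: 2 1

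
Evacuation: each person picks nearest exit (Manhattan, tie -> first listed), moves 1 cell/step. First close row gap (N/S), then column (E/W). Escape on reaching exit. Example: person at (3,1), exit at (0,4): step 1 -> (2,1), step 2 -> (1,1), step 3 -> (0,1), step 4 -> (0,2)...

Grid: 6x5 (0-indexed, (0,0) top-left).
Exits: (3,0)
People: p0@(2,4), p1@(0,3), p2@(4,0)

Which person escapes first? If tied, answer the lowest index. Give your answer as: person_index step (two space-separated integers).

Step 1: p0:(2,4)->(3,4) | p1:(0,3)->(1,3) | p2:(4,0)->(3,0)->EXIT
Step 2: p0:(3,4)->(3,3) | p1:(1,3)->(2,3) | p2:escaped
Step 3: p0:(3,3)->(3,2) | p1:(2,3)->(3,3) | p2:escaped
Step 4: p0:(3,2)->(3,1) | p1:(3,3)->(3,2) | p2:escaped
Step 5: p0:(3,1)->(3,0)->EXIT | p1:(3,2)->(3,1) | p2:escaped
Step 6: p0:escaped | p1:(3,1)->(3,0)->EXIT | p2:escaped
Exit steps: [5, 6, 1]
First to escape: p2 at step 1

Answer: 2 1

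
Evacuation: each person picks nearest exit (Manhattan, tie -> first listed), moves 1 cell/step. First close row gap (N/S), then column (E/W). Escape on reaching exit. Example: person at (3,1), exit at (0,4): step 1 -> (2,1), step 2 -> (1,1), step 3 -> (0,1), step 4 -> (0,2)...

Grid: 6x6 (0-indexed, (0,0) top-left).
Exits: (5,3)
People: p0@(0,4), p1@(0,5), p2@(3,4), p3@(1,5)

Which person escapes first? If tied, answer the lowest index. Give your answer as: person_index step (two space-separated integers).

Answer: 2 3

Derivation:
Step 1: p0:(0,4)->(1,4) | p1:(0,5)->(1,5) | p2:(3,4)->(4,4) | p3:(1,5)->(2,5)
Step 2: p0:(1,4)->(2,4) | p1:(1,5)->(2,5) | p2:(4,4)->(5,4) | p3:(2,5)->(3,5)
Step 3: p0:(2,4)->(3,4) | p1:(2,5)->(3,5) | p2:(5,4)->(5,3)->EXIT | p3:(3,5)->(4,5)
Step 4: p0:(3,4)->(4,4) | p1:(3,5)->(4,5) | p2:escaped | p3:(4,5)->(5,5)
Step 5: p0:(4,4)->(5,4) | p1:(4,5)->(5,5) | p2:escaped | p3:(5,5)->(5,4)
Step 6: p0:(5,4)->(5,3)->EXIT | p1:(5,5)->(5,4) | p2:escaped | p3:(5,4)->(5,3)->EXIT
Step 7: p0:escaped | p1:(5,4)->(5,3)->EXIT | p2:escaped | p3:escaped
Exit steps: [6, 7, 3, 6]
First to escape: p2 at step 3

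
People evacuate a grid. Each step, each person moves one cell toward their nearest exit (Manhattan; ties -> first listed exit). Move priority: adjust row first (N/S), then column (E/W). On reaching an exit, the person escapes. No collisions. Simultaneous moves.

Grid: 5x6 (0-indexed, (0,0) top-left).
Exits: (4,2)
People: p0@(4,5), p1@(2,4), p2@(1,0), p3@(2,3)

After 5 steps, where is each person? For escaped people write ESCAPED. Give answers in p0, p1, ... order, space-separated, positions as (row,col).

Step 1: p0:(4,5)->(4,4) | p1:(2,4)->(3,4) | p2:(1,0)->(2,0) | p3:(2,3)->(3,3)
Step 2: p0:(4,4)->(4,3) | p1:(3,4)->(4,4) | p2:(2,0)->(3,0) | p3:(3,3)->(4,3)
Step 3: p0:(4,3)->(4,2)->EXIT | p1:(4,4)->(4,3) | p2:(3,0)->(4,0) | p3:(4,3)->(4,2)->EXIT
Step 4: p0:escaped | p1:(4,3)->(4,2)->EXIT | p2:(4,0)->(4,1) | p3:escaped
Step 5: p0:escaped | p1:escaped | p2:(4,1)->(4,2)->EXIT | p3:escaped

ESCAPED ESCAPED ESCAPED ESCAPED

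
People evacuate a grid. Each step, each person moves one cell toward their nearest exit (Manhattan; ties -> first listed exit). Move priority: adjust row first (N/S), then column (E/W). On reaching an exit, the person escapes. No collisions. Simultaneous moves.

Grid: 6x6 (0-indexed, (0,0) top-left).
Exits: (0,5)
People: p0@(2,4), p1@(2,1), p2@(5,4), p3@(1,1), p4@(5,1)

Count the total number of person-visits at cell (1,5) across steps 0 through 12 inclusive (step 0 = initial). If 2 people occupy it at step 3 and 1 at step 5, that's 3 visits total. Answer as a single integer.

Step 0: p0@(2,4) p1@(2,1) p2@(5,4) p3@(1,1) p4@(5,1) -> at (1,5): 0 [-], cum=0
Step 1: p0@(1,4) p1@(1,1) p2@(4,4) p3@(0,1) p4@(4,1) -> at (1,5): 0 [-], cum=0
Step 2: p0@(0,4) p1@(0,1) p2@(3,4) p3@(0,2) p4@(3,1) -> at (1,5): 0 [-], cum=0
Step 3: p0@ESC p1@(0,2) p2@(2,4) p3@(0,3) p4@(2,1) -> at (1,5): 0 [-], cum=0
Step 4: p0@ESC p1@(0,3) p2@(1,4) p3@(0,4) p4@(1,1) -> at (1,5): 0 [-], cum=0
Step 5: p0@ESC p1@(0,4) p2@(0,4) p3@ESC p4@(0,1) -> at (1,5): 0 [-], cum=0
Step 6: p0@ESC p1@ESC p2@ESC p3@ESC p4@(0,2) -> at (1,5): 0 [-], cum=0
Step 7: p0@ESC p1@ESC p2@ESC p3@ESC p4@(0,3) -> at (1,5): 0 [-], cum=0
Step 8: p0@ESC p1@ESC p2@ESC p3@ESC p4@(0,4) -> at (1,5): 0 [-], cum=0
Step 9: p0@ESC p1@ESC p2@ESC p3@ESC p4@ESC -> at (1,5): 0 [-], cum=0
Total visits = 0

Answer: 0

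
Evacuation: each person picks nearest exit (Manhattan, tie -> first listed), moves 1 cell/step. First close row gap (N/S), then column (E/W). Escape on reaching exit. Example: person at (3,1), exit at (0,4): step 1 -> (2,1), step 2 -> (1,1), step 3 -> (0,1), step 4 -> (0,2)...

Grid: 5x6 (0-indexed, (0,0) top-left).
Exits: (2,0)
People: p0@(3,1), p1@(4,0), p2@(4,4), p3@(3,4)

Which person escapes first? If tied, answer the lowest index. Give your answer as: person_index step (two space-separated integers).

Answer: 0 2

Derivation:
Step 1: p0:(3,1)->(2,1) | p1:(4,0)->(3,0) | p2:(4,4)->(3,4) | p3:(3,4)->(2,4)
Step 2: p0:(2,1)->(2,0)->EXIT | p1:(3,0)->(2,0)->EXIT | p2:(3,4)->(2,4) | p3:(2,4)->(2,3)
Step 3: p0:escaped | p1:escaped | p2:(2,4)->(2,3) | p3:(2,3)->(2,2)
Step 4: p0:escaped | p1:escaped | p2:(2,3)->(2,2) | p3:(2,2)->(2,1)
Step 5: p0:escaped | p1:escaped | p2:(2,2)->(2,1) | p3:(2,1)->(2,0)->EXIT
Step 6: p0:escaped | p1:escaped | p2:(2,1)->(2,0)->EXIT | p3:escaped
Exit steps: [2, 2, 6, 5]
First to escape: p0 at step 2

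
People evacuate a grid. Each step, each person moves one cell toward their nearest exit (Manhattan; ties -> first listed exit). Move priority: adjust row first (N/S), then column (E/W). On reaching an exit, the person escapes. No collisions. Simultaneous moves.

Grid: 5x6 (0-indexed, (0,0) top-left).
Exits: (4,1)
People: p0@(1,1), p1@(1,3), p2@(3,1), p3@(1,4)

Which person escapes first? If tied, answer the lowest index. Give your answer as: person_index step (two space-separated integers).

Step 1: p0:(1,1)->(2,1) | p1:(1,3)->(2,3) | p2:(3,1)->(4,1)->EXIT | p3:(1,4)->(2,4)
Step 2: p0:(2,1)->(3,1) | p1:(2,3)->(3,3) | p2:escaped | p3:(2,4)->(3,4)
Step 3: p0:(3,1)->(4,1)->EXIT | p1:(3,3)->(4,3) | p2:escaped | p3:(3,4)->(4,4)
Step 4: p0:escaped | p1:(4,3)->(4,2) | p2:escaped | p3:(4,4)->(4,3)
Step 5: p0:escaped | p1:(4,2)->(4,1)->EXIT | p2:escaped | p3:(4,3)->(4,2)
Step 6: p0:escaped | p1:escaped | p2:escaped | p3:(4,2)->(4,1)->EXIT
Exit steps: [3, 5, 1, 6]
First to escape: p2 at step 1

Answer: 2 1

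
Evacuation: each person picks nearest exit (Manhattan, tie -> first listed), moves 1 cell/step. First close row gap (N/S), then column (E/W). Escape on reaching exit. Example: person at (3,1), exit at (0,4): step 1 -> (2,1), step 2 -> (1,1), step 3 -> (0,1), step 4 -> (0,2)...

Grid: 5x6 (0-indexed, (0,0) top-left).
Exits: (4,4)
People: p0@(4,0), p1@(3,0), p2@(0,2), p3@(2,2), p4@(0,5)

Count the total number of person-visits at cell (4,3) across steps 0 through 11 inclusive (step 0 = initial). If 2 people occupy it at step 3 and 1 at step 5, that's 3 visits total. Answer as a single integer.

Answer: 4

Derivation:
Step 0: p0@(4,0) p1@(3,0) p2@(0,2) p3@(2,2) p4@(0,5) -> at (4,3): 0 [-], cum=0
Step 1: p0@(4,1) p1@(4,0) p2@(1,2) p3@(3,2) p4@(1,5) -> at (4,3): 0 [-], cum=0
Step 2: p0@(4,2) p1@(4,1) p2@(2,2) p3@(4,2) p4@(2,5) -> at (4,3): 0 [-], cum=0
Step 3: p0@(4,3) p1@(4,2) p2@(3,2) p3@(4,3) p4@(3,5) -> at (4,3): 2 [p0,p3], cum=2
Step 4: p0@ESC p1@(4,3) p2@(4,2) p3@ESC p4@(4,5) -> at (4,3): 1 [p1], cum=3
Step 5: p0@ESC p1@ESC p2@(4,3) p3@ESC p4@ESC -> at (4,3): 1 [p2], cum=4
Step 6: p0@ESC p1@ESC p2@ESC p3@ESC p4@ESC -> at (4,3): 0 [-], cum=4
Total visits = 4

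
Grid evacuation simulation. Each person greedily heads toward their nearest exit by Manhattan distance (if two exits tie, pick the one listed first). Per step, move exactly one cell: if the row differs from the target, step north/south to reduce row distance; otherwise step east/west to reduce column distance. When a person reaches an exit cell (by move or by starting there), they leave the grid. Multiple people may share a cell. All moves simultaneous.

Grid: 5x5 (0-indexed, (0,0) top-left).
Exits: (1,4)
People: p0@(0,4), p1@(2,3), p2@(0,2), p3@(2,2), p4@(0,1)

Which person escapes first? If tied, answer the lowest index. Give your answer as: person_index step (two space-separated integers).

Answer: 0 1

Derivation:
Step 1: p0:(0,4)->(1,4)->EXIT | p1:(2,3)->(1,3) | p2:(0,2)->(1,2) | p3:(2,2)->(1,2) | p4:(0,1)->(1,1)
Step 2: p0:escaped | p1:(1,3)->(1,4)->EXIT | p2:(1,2)->(1,3) | p3:(1,2)->(1,3) | p4:(1,1)->(1,2)
Step 3: p0:escaped | p1:escaped | p2:(1,3)->(1,4)->EXIT | p3:(1,3)->(1,4)->EXIT | p4:(1,2)->(1,3)
Step 4: p0:escaped | p1:escaped | p2:escaped | p3:escaped | p4:(1,3)->(1,4)->EXIT
Exit steps: [1, 2, 3, 3, 4]
First to escape: p0 at step 1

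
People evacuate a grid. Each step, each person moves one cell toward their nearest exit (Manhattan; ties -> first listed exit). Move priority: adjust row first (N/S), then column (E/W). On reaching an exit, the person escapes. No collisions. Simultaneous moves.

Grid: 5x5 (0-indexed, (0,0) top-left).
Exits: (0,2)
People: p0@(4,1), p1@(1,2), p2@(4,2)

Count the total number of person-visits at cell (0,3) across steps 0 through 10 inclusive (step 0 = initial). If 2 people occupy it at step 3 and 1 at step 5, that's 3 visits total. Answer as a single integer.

Step 0: p0@(4,1) p1@(1,2) p2@(4,2) -> at (0,3): 0 [-], cum=0
Step 1: p0@(3,1) p1@ESC p2@(3,2) -> at (0,3): 0 [-], cum=0
Step 2: p0@(2,1) p1@ESC p2@(2,2) -> at (0,3): 0 [-], cum=0
Step 3: p0@(1,1) p1@ESC p2@(1,2) -> at (0,3): 0 [-], cum=0
Step 4: p0@(0,1) p1@ESC p2@ESC -> at (0,3): 0 [-], cum=0
Step 5: p0@ESC p1@ESC p2@ESC -> at (0,3): 0 [-], cum=0
Total visits = 0

Answer: 0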